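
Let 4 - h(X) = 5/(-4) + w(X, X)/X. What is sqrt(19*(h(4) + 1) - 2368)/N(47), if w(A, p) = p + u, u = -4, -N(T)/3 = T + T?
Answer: -I*sqrt(8997)/564 ≈ -0.16818*I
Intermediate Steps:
N(T) = -6*T (N(T) = -3*(T + T) = -6*T)
w(A, p) = -4 + p (w(A, p) = p - 4 = -4 + p)
h(X) = 21/4 - (-4 + X)/X (h(X) = 4 - (5/(-4) + (-4 + X)/X) = 4 - (5*(-1/4) + (-4 + X)/X) = 4 - (-5/4 + (-4 + X)/X) = 4 + (5/4 - (-4 + X)/X) = 21/4 - (-4 + X)/X)
sqrt(19*(h(4) + 1) - 2368)/N(47) = sqrt(19*((17/4 + 4/4) + 1) - 2368)/((-6*47)) = sqrt(19*((17/4 + 4*(1/4)) + 1) - 2368)/(-282) = sqrt(19*((17/4 + 1) + 1) - 2368)*(-1/282) = sqrt(19*(21/4 + 1) - 2368)*(-1/282) = sqrt(19*(25/4) - 2368)*(-1/282) = sqrt(475/4 - 2368)*(-1/282) = sqrt(-8997/4)*(-1/282) = (I*sqrt(8997)/2)*(-1/282) = -I*sqrt(8997)/564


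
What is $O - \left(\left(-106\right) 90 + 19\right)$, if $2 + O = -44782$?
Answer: $-35263$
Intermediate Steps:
$O = -44784$ ($O = -2 - 44782 = -44784$)
$O - \left(\left(-106\right) 90 + 19\right) = -44784 - \left(\left(-106\right) 90 + 19\right) = -44784 - \left(-9540 + 19\right) = -44784 - -9521 = -44784 + 9521 = -35263$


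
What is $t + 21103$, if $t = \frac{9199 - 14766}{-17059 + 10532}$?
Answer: $\frac{137744848}{6527} \approx 21104.0$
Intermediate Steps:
$t = \frac{5567}{6527}$ ($t = - \frac{5567}{-6527} = \left(-5567\right) \left(- \frac{1}{6527}\right) = \frac{5567}{6527} \approx 0.85292$)
$t + 21103 = \frac{5567}{6527} + 21103 = \frac{137744848}{6527}$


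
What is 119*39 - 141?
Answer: 4500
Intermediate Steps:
119*39 - 141 = 4641 - 141 = 4500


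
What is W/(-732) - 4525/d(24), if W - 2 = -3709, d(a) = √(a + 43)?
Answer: 3707/732 - 4525*√67/67 ≈ -547.75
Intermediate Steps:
d(a) = √(43 + a)
W = -3707 (W = 2 - 3709 = -3707)
W/(-732) - 4525/d(24) = -3707/(-732) - 4525/√(43 + 24) = -3707*(-1/732) - 4525*√67/67 = 3707/732 - 4525*√67/67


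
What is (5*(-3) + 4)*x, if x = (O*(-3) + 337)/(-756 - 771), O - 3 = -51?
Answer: 5291/1527 ≈ 3.4650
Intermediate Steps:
O = -48 (O = 3 - 51 = -48)
x = -481/1527 (x = (-48*(-3) + 337)/(-756 - 771) = (144 + 337)/(-1527) = 481*(-1/1527) = -481/1527 ≈ -0.31500)
(5*(-3) + 4)*x = (5*(-3) + 4)*(-481/1527) = (-15 + 4)*(-481/1527) = -11*(-481/1527) = 5291/1527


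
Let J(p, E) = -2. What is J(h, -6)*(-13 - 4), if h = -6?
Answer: 34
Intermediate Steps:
J(h, -6)*(-13 - 4) = -2*(-13 - 4) = -2*(-17) = 34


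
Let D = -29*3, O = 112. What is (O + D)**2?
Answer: 625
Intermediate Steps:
D = -87
(O + D)**2 = (112 - 87)**2 = 25**2 = 625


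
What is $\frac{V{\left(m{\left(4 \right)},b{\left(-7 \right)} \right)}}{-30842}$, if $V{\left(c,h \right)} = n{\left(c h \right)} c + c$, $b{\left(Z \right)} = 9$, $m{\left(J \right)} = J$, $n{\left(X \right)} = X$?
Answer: $- \frac{74}{15421} \approx -0.0047987$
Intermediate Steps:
$V{\left(c,h \right)} = c + h c^{2}$ ($V{\left(c,h \right)} = c h c + c = h c^{2} + c = c + h c^{2}$)
$\frac{V{\left(m{\left(4 \right)},b{\left(-7 \right)} \right)}}{-30842} = \frac{4 \left(1 + 4 \cdot 9\right)}{-30842} = 4 \left(1 + 36\right) \left(- \frac{1}{30842}\right) = 4 \cdot 37 \left(- \frac{1}{30842}\right) = 148 \left(- \frac{1}{30842}\right) = - \frac{74}{15421}$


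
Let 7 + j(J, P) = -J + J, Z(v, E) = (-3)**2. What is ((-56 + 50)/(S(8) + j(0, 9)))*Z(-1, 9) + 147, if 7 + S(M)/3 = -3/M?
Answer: 34683/233 ≈ 148.85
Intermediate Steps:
Z(v, E) = 9
S(M) = -21 - 9/M (S(M) = -21 + 3*(-3/M) = -21 - 9/M)
j(J, P) = -7 (j(J, P) = -7 + (-J + J) = -7 + 0 = -7)
((-56 + 50)/(S(8) + j(0, 9)))*Z(-1, 9) + 147 = ((-56 + 50)/((-21 - 9/8) - 7))*9 + 147 = -6/((-21 - 9*1/8) - 7)*9 + 147 = -6/((-21 - 9/8) - 7)*9 + 147 = -6/(-177/8 - 7)*9 + 147 = -6/(-233/8)*9 + 147 = -6*(-8/233)*9 + 147 = (48/233)*9 + 147 = 432/233 + 147 = 34683/233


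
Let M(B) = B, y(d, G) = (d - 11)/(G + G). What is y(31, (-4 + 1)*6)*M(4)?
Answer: -20/9 ≈ -2.2222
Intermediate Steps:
y(d, G) = (-11 + d)/(2*G) (y(d, G) = (-11 + d)/((2*G)) = (-11 + d)*(1/(2*G)) = (-11 + d)/(2*G))
y(31, (-4 + 1)*6)*M(4) = ((-11 + 31)/(2*(((-4 + 1)*6))))*4 = ((½)*20/(-3*6))*4 = ((½)*20/(-18))*4 = ((½)*(-1/18)*20)*4 = -5/9*4 = -20/9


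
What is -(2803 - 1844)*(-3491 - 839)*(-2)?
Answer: -8304940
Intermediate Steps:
-(2803 - 1844)*(-3491 - 839)*(-2) = -959*(-4330)*(-2) = -(-4152470)*(-2) = -1*8304940 = -8304940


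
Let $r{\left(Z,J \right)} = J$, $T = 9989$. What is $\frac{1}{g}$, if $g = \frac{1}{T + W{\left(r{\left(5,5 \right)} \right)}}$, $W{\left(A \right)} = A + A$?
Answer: $9999$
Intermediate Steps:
$W{\left(A \right)} = 2 A$
$g = \frac{1}{9999}$ ($g = \frac{1}{9989 + 2 \cdot 5} = \frac{1}{9989 + 10} = \frac{1}{9999} \approx 0.00010001$)
$\frac{1}{g} = \frac{1}{\frac{1}{9999}} = 9999$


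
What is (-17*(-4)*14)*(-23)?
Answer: -21896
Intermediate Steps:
(-17*(-4)*14)*(-23) = (68*14)*(-23) = 952*(-23) = -21896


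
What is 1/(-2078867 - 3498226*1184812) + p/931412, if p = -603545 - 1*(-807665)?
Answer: 337196376488428627/1538647616196635148 ≈ 0.21915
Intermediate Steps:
p = 204120 (p = -603545 + 807665 = 204120)
1/(-2078867 - 3498226*1184812) + p/931412 = 1/(-2078867 - 3498226*1184812) + 204120/931412 = (1/1184812)/(-5577093) + 204120*(1/931412) = -1/5577093*1/1184812 + 51030/232853 = -1/6607806711516 + 51030/232853 = 337196376488428627/1538647616196635148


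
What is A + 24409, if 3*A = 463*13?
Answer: 79246/3 ≈ 26415.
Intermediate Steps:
A = 6019/3 (A = (463*13)/3 = (1/3)*6019 = 6019/3 ≈ 2006.3)
A + 24409 = 6019/3 + 24409 = 79246/3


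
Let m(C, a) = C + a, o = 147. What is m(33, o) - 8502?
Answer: -8322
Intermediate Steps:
m(33, o) - 8502 = (33 + 147) - 8502 = 180 - 8502 = -8322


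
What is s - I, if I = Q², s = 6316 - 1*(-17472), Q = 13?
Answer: 23619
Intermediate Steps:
s = 23788 (s = 6316 + 17472 = 23788)
I = 169 (I = 13² = 169)
s - I = 23788 - 1*169 = 23788 - 169 = 23619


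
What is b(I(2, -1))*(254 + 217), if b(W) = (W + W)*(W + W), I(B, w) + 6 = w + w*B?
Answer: 152604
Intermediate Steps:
I(B, w) = -6 + w + B*w (I(B, w) = -6 + (w + w*B) = -6 + (w + B*w) = -6 + w + B*w)
b(W) = 4*W² (b(W) = (2*W)*(2*W) = 4*W²)
b(I(2, -1))*(254 + 217) = (4*(-6 - 1 + 2*(-1))²)*(254 + 217) = (4*(-6 - 1 - 2)²)*471 = (4*(-9)²)*471 = (4*81)*471 = 324*471 = 152604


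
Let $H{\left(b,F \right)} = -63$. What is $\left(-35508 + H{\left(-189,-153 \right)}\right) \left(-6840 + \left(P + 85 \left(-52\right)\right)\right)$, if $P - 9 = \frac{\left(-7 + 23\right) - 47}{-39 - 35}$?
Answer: $\frac{29614387053}{74} \approx 4.0019 \cdot 10^{8}$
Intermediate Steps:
$P = \frac{697}{74}$ ($P = 9 + \frac{\left(-7 + 23\right) - 47}{-39 - 35} = 9 + \frac{16 - 47}{-74} = 9 - - \frac{31}{74} = 9 + \frac{31}{74} = \frac{697}{74} \approx 9.4189$)
$\left(-35508 + H{\left(-189,-153 \right)}\right) \left(-6840 + \left(P + 85 \left(-52\right)\right)\right) = \left(-35508 - 63\right) \left(-6840 + \left(\frac{697}{74} + 85 \left(-52\right)\right)\right) = - 35571 \left(-6840 + \left(\frac{697}{74} - 4420\right)\right) = - 35571 \left(-6840 - \frac{326383}{74}\right) = \left(-35571\right) \left(- \frac{832543}{74}\right) = \frac{29614387053}{74}$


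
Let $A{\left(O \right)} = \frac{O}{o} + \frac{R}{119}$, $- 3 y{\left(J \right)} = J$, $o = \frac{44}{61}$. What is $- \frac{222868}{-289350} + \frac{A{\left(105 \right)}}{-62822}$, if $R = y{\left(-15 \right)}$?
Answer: $\frac{36544350942403}{47588814642600} \approx 0.76792$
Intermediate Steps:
$o = \frac{44}{61}$ ($o = 44 \cdot \frac{1}{61} = \frac{44}{61} \approx 0.72131$)
$y{\left(J \right)} = - \frac{J}{3}$
$R = 5$ ($R = \left(- \frac{1}{3}\right) \left(-15\right) = 5$)
$A{\left(O \right)} = \frac{5}{119} + \frac{61 O}{44}$ ($A{\left(O \right)} = \frac{O}{\frac{44}{61}} + \frac{5}{119} = O \frac{61}{44} + 5 \cdot \frac{1}{119} = \frac{61 O}{44} + \frac{5}{119} = \frac{5}{119} + \frac{61 O}{44}$)
$- \frac{222868}{-289350} + \frac{A{\left(105 \right)}}{-62822} = - \frac{222868}{-289350} + \frac{\frac{5}{119} + \frac{61}{44} \cdot 105}{-62822} = \left(-222868\right) \left(- \frac{1}{289350}\right) + \left(\frac{5}{119} + \frac{6405}{44}\right) \left(- \frac{1}{62822}\right) = \frac{111434}{144675} + \frac{762415}{5236} \left(- \frac{1}{62822}\right) = \frac{111434}{144675} - \frac{762415}{328935992} = \frac{36544350942403}{47588814642600}$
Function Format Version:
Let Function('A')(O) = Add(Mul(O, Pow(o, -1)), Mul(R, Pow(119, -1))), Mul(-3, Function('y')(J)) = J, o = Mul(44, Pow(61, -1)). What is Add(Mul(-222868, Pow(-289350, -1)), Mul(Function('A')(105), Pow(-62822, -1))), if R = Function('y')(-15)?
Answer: Rational(36544350942403, 47588814642600) ≈ 0.76792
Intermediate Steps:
o = Rational(44, 61) (o = Mul(44, Rational(1, 61)) = Rational(44, 61) ≈ 0.72131)
Function('y')(J) = Mul(Rational(-1, 3), J)
R = 5 (R = Mul(Rational(-1, 3), -15) = 5)
Function('A')(O) = Add(Rational(5, 119), Mul(Rational(61, 44), O)) (Function('A')(O) = Add(Mul(O, Pow(Rational(44, 61), -1)), Mul(5, Pow(119, -1))) = Add(Mul(O, Rational(61, 44)), Mul(5, Rational(1, 119))) = Add(Mul(Rational(61, 44), O), Rational(5, 119)) = Add(Rational(5, 119), Mul(Rational(61, 44), O)))
Add(Mul(-222868, Pow(-289350, -1)), Mul(Function('A')(105), Pow(-62822, -1))) = Add(Mul(-222868, Pow(-289350, -1)), Mul(Add(Rational(5, 119), Mul(Rational(61, 44), 105)), Pow(-62822, -1))) = Add(Mul(-222868, Rational(-1, 289350)), Mul(Add(Rational(5, 119), Rational(6405, 44)), Rational(-1, 62822))) = Add(Rational(111434, 144675), Mul(Rational(762415, 5236), Rational(-1, 62822))) = Add(Rational(111434, 144675), Rational(-762415, 328935992)) = Rational(36544350942403, 47588814642600)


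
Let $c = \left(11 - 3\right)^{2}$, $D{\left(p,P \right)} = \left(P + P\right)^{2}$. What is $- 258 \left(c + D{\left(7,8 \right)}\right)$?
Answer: $-82560$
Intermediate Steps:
$D{\left(p,P \right)} = 4 P^{2}$ ($D{\left(p,P \right)} = \left(2 P\right)^{2} = 4 P^{2}$)
$c = 64$ ($c = 8^{2} = 64$)
$- 258 \left(c + D{\left(7,8 \right)}\right) = - 258 \left(64 + 4 \cdot 8^{2}\right) = - 258 \left(64 + 4 \cdot 64\right) = - 258 \left(64 + 256\right) = \left(-258\right) 320 = -82560$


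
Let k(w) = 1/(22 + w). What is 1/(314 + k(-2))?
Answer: 20/6281 ≈ 0.0031842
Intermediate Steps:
1/(314 + k(-2)) = 1/(314 + 1/(22 - 2)) = 1/(314 + 1/20) = 1/(6281/20) = 20/6281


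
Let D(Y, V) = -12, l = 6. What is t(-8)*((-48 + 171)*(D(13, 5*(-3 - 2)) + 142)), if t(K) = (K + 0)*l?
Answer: -767520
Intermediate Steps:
t(K) = 6*K (t(K) = (K + 0)*6 = K*6 = 6*K)
t(-8)*((-48 + 171)*(D(13, 5*(-3 - 2)) + 142)) = (6*(-8))*((-48 + 171)*(-12 + 142)) = -5904*130 = -48*15990 = -767520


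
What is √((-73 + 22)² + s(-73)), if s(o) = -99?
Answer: 3*√278 ≈ 50.020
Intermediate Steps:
√((-73 + 22)² + s(-73)) = √((-73 + 22)² - 99) = √((-51)² - 99) = √(2601 - 99) = √2502 = 3*√278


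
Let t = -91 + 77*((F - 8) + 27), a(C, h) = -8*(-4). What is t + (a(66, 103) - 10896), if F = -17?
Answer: -10801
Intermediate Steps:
a(C, h) = 32
t = 63 (t = -91 + 77*((-17 - 8) + 27) = -91 + 77*(-25 + 27) = -91 + 77*2 = -91 + 154 = 63)
t + (a(66, 103) - 10896) = 63 + (32 - 10896) = 63 - 10864 = -10801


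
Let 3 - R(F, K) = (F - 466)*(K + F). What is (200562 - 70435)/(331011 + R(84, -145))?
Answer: 130127/307712 ≈ 0.42289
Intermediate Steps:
R(F, K) = 3 - (-466 + F)*(F + K) (R(F, K) = 3 - (F - 466)*(K + F) = 3 - (-466 + F)*(F + K))
(200562 - 70435)/(331011 + R(84, -145)) = (200562 - 70435)/(331011 + (3 - 1*84² + 466*84 + 466*(-145) - 1*84*(-145))) = 130127/(331011 + (3 - 1*7056 + 39144 - 67570 + 12180)) = 130127/(331011 + (3 - 7056 + 39144 - 67570 + 12180)) = 130127/(331011 - 23299) = 130127/307712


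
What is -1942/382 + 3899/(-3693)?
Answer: -4330612/705363 ≈ -6.1395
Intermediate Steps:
-1942/382 + 3899/(-3693) = -1942*1/382 + 3899*(-1/3693) = -971/191 - 3899/3693 = -4330612/705363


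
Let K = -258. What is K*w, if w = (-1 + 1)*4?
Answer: 0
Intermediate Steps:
w = 0 (w = 0*4 = 0)
K*w = -258*0 = 0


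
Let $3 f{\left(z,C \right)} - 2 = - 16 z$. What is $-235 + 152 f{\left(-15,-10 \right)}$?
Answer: $\frac{36079}{3} \approx 12026.0$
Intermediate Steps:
$f{\left(z,C \right)} = \frac{2}{3} - \frac{16 z}{3}$ ($f{\left(z,C \right)} = \frac{2}{3} + \frac{\left(-16\right) z}{3} = \frac{2}{3} - \frac{16 z}{3}$)
$-235 + 152 f{\left(-15,-10 \right)} = -235 + 152 \left(\frac{2}{3} - -80\right) = -235 + 152 \left(\frac{2}{3} + 80\right) = -235 + 152 \cdot \frac{242}{3} = -235 + \frac{36784}{3} = \frac{36079}{3}$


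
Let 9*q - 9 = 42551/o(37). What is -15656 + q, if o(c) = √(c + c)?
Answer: -15655 + 42551*√74/666 ≈ -15105.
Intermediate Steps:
o(c) = √2*√c (o(c) = √(2*c) = √2*√c)
q = 1 + 42551*√74/666 (q = 1 + (42551/((√2*√37)))/9 = 1 + (42551/(√74))/9 = 1 + (42551*(√74/74))/9 = 1 + (42551*√74/74)/9 = 1 + 42551*√74/666 ≈ 550.61)
-15656 + q = -15656 + (1 + 42551*√74/666) = -15655 + 42551*√74/666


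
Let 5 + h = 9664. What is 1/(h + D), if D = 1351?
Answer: 1/11010 ≈ 9.0827e-5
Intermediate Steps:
h = 9659 (h = -5 + 9664 = 9659)
1/(h + D) = 1/(9659 + 1351) = 1/11010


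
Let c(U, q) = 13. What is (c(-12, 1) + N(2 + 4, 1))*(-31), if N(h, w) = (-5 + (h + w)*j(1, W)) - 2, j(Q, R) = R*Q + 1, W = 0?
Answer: -403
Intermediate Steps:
j(Q, R) = 1 + Q*R (j(Q, R) = Q*R + 1 = 1 + Q*R)
N(h, w) = -7 + h + w (N(h, w) = (-5 + (h + w)*(1 + 1*0)) - 2 = (-5 + (h + w)*(1 + 0)) - 2 = (-5 + (h + w)*1) - 2 = (-5 + (h + w)) - 2 = (-5 + h + w) - 2 = -7 + h + w)
(c(-12, 1) + N(2 + 4, 1))*(-31) = (13 + (-7 + (2 + 4) + 1))*(-31) = (13 + (-7 + 6 + 1))*(-31) = (13 + 0)*(-31) = 13*(-31) = -403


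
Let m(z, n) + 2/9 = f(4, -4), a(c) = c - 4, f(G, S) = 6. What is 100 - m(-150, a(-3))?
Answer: 848/9 ≈ 94.222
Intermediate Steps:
a(c) = -4 + c
m(z, n) = 52/9 (m(z, n) = -2/9 + 6 = 52/9)
100 - m(-150, a(-3)) = 100 - 1*52/9 = 100 - 52/9 = 848/9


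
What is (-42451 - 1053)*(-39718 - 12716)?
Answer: 2281088736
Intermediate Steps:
(-42451 - 1053)*(-39718 - 12716) = -43504*(-52434) = 2281088736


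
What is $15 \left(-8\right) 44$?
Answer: $-5280$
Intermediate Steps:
$15 \left(-8\right) 44 = \left(-120\right) 44 = -5280$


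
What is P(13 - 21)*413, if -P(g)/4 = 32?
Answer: -52864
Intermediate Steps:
P(g) = -128 (P(g) = -4*32 = -128)
P(13 - 21)*413 = -128*413 = -52864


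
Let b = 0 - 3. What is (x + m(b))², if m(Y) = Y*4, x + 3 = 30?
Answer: 225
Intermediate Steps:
x = 27 (x = -3 + 30 = 27)
b = -3
m(Y) = 4*Y
(x + m(b))² = (27 + 4*(-3))² = (27 - 12)² = 15² = 225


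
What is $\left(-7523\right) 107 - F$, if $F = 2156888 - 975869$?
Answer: $-1985980$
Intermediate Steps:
$F = 1181019$
$\left(-7523\right) 107 - F = \left(-7523\right) 107 - 1181019 = -804961 - 1181019 = -1985980$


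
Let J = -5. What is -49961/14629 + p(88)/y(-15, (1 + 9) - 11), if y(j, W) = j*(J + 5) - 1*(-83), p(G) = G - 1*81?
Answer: -4044360/1214207 ≈ -3.3309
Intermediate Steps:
p(G) = -81 + G (p(G) = G - 81 = -81 + G)
y(j, W) = 83 (y(j, W) = j*(-5 + 5) - 1*(-83) = j*0 + 83 = 0 + 83 = 83)
-49961/14629 + p(88)/y(-15, (1 + 9) - 11) = -49961/14629 + (-81 + 88)/83 = -49961*1/14629 + 7*(1/83) = -49961/14629 + 7/83 = -4044360/1214207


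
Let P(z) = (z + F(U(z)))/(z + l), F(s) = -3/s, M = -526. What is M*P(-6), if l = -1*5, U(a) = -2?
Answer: -2367/11 ≈ -215.18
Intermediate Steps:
l = -5
P(z) = (3/2 + z)/(-5 + z) (P(z) = (z - 3/(-2))/(z - 5) = (z - 3*(-½))/(-5 + z) = (z + 3/2)/(-5 + z) = (3/2 + z)/(-5 + z))
M*P(-6) = -526*(3/2 - 6)/(-5 - 6) = -526*(-9)/((-11)*2) = -(-526)*(-9)/(11*2) = -526*9/22 = -2367/11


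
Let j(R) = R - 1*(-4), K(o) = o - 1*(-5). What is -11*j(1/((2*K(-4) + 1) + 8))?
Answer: -45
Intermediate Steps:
K(o) = 5 + o (K(o) = o + 5 = 5 + o)
j(R) = 4 + R (j(R) = R + 4 = 4 + R)
-11*j(1/((2*K(-4) + 1) + 8)) = -11*(4 + 1/((2*(5 - 4) + 1) + 8)) = -11*(4 + 1/((2*1 + 1) + 8)) = -11*(4 + 1/((2 + 1) + 8)) = -11*(4 + 1/(3 + 8)) = -11*(4 + 1/11) = -11*45/11 = -45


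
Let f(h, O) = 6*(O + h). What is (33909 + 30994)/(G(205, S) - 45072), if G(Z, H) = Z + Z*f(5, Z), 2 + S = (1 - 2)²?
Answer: 64903/213433 ≈ 0.30409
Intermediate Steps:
f(h, O) = 6*O + 6*h
S = -1 (S = -2 + (1 - 2)² = -2 + (-1)² = -2 + 1 = -1)
G(Z, H) = Z + Z*(30 + 6*Z) (G(Z, H) = Z + Z*(6*Z + 6*5) = Z + Z*(6*Z + 30) = Z + Z*(30 + 6*Z))
(33909 + 30994)/(G(205, S) - 45072) = (33909 + 30994)/(205*(31 + 6*205) - 45072) = 64903/(205*(31 + 1230) - 45072) = 64903/(205*1261 - 45072) = 64903/(258505 - 45072) = 64903/213433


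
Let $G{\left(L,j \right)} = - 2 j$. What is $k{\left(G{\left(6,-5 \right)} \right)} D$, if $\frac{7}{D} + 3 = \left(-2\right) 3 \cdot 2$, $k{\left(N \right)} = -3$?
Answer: $\frac{7}{5} \approx 1.4$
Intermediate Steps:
$D = - \frac{7}{15}$ ($D = \frac{7}{-3 + \left(-2\right) 3 \cdot 2} = \frac{7}{-3 - 12} = \frac{7}{-15} = 7 \left(- \frac{1}{15}\right) = - \frac{7}{15} \approx -0.46667$)
$k{\left(G{\left(6,-5 \right)} \right)} D = \left(-3\right) \left(- \frac{7}{15}\right) = \frac{7}{5}$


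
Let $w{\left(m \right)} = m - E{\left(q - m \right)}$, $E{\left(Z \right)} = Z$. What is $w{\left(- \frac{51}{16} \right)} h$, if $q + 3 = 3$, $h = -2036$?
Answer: $\frac{25959}{2} \approx 12980.0$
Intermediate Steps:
$q = 0$ ($q = -3 + 3 = 0$)
$w{\left(m \right)} = 2 m$ ($w{\left(m \right)} = m - \left(0 - m\right) = m - - m = m + m = 2 m$)
$w{\left(- \frac{51}{16} \right)} h = 2 \left(- \frac{51}{16}\right) \left(-2036\right) = \left(- \frac{51}{8}\right) \left(-2036\right) = \frac{25959}{2}$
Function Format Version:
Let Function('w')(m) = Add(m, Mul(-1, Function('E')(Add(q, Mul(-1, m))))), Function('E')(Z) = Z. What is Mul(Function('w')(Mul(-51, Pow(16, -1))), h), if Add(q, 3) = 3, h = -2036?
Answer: Rational(25959, 2) ≈ 12980.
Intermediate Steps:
q = 0 (q = Add(-3, 3) = 0)
Function('w')(m) = Mul(2, m) (Function('w')(m) = Add(m, Mul(-1, Add(0, Mul(-1, m)))) = Add(m, Mul(-1, Mul(-1, m))) = Add(m, m) = Mul(2, m))
Mul(Function('w')(Mul(-51, Pow(16, -1))), h) = Mul(Mul(2, Mul(-51, Pow(16, -1))), -2036) = Mul(Mul(2, Mul(-51, Rational(1, 16))), -2036) = Mul(Mul(2, Rational(-51, 16)), -2036) = Mul(Rational(-51, 8), -2036) = Rational(25959, 2)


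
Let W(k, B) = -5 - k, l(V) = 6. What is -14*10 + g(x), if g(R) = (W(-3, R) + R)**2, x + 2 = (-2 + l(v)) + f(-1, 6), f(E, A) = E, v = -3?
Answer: -139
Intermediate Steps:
x = 1 (x = -2 + ((-2 + 6) - 1) = -2 + (4 - 1) = -2 + 3 = 1)
g(R) = (-2 + R)**2 (g(R) = ((-5 - 1*(-3)) + R)**2 = ((-5 + 3) + R)**2 = (-2 + R)**2)
-14*10 + g(x) = -14*10 + (-2 + 1)**2 = -140 + (-1)**2 = -140 + 1 = -139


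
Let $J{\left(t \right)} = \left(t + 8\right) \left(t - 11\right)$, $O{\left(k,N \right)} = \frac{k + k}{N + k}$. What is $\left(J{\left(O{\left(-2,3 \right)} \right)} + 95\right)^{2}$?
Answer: $1225$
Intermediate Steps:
$O{\left(k,N \right)} = \frac{2 k}{N + k}$
$J{\left(t \right)} = \left(-11 + t\right) \left(8 + t\right)$ ($J{\left(t \right)} = \left(8 + t\right) \left(-11 + t\right) = \left(-11 + t\right) \left(8 + t\right)$)
$\left(J{\left(O{\left(-2,3 \right)} \right)} + 95\right)^{2} = \left(\left(-88 + \left(2 \left(-2\right) \frac{1}{3 - 2}\right)^{2} - 3 \cdot 2 \left(-2\right) \frac{1}{3 - 2}\right) + 95\right)^{2} = \left(\left(-88 + \left(2 \left(-2\right) 1^{-1}\right)^{2} - 3 \cdot 2 \left(-2\right) 1^{-1}\right) + 95\right)^{2} = \left(\left(-88 + \left(2 \left(-2\right) 1\right)^{2} - 3 \cdot 2 \left(-2\right) 1\right) + 95\right)^{2} = \left(\left(-88 + \left(-4\right)^{2} - -12\right) + 95\right)^{2} = \left(\left(-88 + 16 + 12\right) + 95\right)^{2} = \left(-60 + 95\right)^{2} = 35^{2} = 1225$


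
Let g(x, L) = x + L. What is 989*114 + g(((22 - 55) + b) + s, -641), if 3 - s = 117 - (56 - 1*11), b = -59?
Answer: 111944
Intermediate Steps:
s = -69 (s = 3 - (117 - (56 - 1*11)) = 3 - (117 - (56 - 11)) = 3 - (117 - 1*45) = 3 - (117 - 45) = 3 - 1*72 = 3 - 72 = -69)
g(x, L) = L + x
989*114 + g(((22 - 55) + b) + s, -641) = 989*114 + (-641 + (((22 - 55) - 59) - 69)) = 112746 + (-641 + ((-33 - 59) - 69)) = 112746 + (-641 + (-92 - 69)) = 112746 + (-641 - 161) = 112746 - 802 = 111944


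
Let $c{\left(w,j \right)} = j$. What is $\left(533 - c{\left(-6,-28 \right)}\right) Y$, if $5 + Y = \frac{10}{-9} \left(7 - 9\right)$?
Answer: $- \frac{4675}{3} \approx -1558.3$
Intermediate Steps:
$Y = - \frac{25}{9}$ ($Y = -5 + \frac{10}{-9} \left(7 - 9\right) = -5 + 10 \left(- \frac{1}{9}\right) \left(-2\right) = -5 - - \frac{20}{9} = -5 + \frac{20}{9} = - \frac{25}{9} \approx -2.7778$)
$\left(533 - c{\left(-6,-28 \right)}\right) Y = \left(533 - -28\right) \left(- \frac{25}{9}\right) = \left(533 + 28\right) \left(- \frac{25}{9}\right) = 561 \left(- \frac{25}{9}\right) = - \frac{4675}{3}$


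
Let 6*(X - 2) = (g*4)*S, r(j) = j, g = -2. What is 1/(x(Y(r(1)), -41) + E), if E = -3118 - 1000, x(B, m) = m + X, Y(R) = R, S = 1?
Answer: -3/12475 ≈ -0.00024048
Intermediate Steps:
X = 2/3 (X = 2 + (-2*4*1)/6 = 2 + (-8*1)/6 = 2 + (1/6)*(-8) = 2 - 4/3 = 2/3 ≈ 0.66667)
x(B, m) = 2/3 + m (x(B, m) = m + 2/3 = 2/3 + m)
E = -4118
1/(x(Y(r(1)), -41) + E) = 1/((2/3 - 41) - 4118) = 1/(-121/3 - 4118) = 1/(-12475/3) = -3/12475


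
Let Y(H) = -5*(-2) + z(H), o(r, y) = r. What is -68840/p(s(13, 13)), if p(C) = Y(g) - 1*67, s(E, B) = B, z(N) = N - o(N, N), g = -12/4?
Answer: 68840/57 ≈ 1207.7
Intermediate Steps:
g = -3 (g = -12*1/4 = -3)
z(N) = 0 (z(N) = N - N = 0)
Y(H) = 10 (Y(H) = -5*(-2) + 0 = 10 + 0 = 10)
p(C) = -57 (p(C) = 10 - 1*67 = 10 - 67 = -57)
-68840/p(s(13, 13)) = -68840/(-57) = -68840*(-1/57) = 68840/57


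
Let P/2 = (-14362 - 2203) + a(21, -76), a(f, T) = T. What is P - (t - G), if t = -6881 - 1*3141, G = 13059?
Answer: -10201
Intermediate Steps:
P = -33282 (P = 2*((-14362 - 2203) - 76) = 2*(-16565 - 76) = 2*(-16641) = -33282)
t = -10022 (t = -6881 - 3141 = -10022)
P - (t - G) = -33282 - (-10022 - 1*13059) = -33282 - (-10022 - 13059) = -33282 - 1*(-23081) = -33282 + 23081 = -10201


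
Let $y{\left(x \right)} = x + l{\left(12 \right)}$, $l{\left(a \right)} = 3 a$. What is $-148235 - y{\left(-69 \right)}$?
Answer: $-148202$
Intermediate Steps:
$y{\left(x \right)} = 36 + x$ ($y{\left(x \right)} = x + 3 \cdot 12 = x + 36 = 36 + x$)
$-148235 - y{\left(-69 \right)} = -148235 - \left(36 - 69\right) = -148235 - -33 = -148235 + 33 = -148202$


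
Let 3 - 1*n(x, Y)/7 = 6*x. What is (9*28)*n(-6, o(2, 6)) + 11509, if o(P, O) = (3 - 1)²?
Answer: 80305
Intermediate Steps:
o(P, O) = 4 (o(P, O) = 2² = 4)
n(x, Y) = 21 - 42*x
(9*28)*n(-6, o(2, 6)) + 11509 = (9*28)*(21 - 42*(-6)) + 11509 = 252*(21 + 252) + 11509 = 252*273 + 11509 = 68796 + 11509 = 80305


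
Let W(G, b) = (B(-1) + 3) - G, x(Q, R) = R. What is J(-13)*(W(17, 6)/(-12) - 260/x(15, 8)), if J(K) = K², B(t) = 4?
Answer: -16055/3 ≈ -5351.7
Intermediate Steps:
W(G, b) = 7 - G (W(G, b) = (4 + 3) - G = 7 - G)
J(-13)*(W(17, 6)/(-12) - 260/x(15, 8)) = (-13)²*((7 - 1*17)/(-12) - 260/8) = 169*((7 - 17)*(-1/12) - 260*⅛) = 169*(-10*(-1/12) - 65/2) = 169*(⅚ - 65/2) = 169*(-95/3) = -16055/3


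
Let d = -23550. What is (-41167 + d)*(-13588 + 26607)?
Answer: -842550623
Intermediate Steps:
(-41167 + d)*(-13588 + 26607) = (-41167 - 23550)*(-13588 + 26607) = -64717*13019 = -842550623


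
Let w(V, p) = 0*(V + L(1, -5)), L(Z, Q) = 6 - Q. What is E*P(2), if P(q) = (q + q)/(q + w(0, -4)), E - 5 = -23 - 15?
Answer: -66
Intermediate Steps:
w(V, p) = 0 (w(V, p) = 0*(V + (6 - 1*(-5))) = 0*(V + (6 + 5)) = 0*(V + 11) = 0*(11 + V) = 0)
E = -33 (E = 5 + (-23 - 15) = 5 - 38 = -33)
P(q) = 2 (P(q) = (q + q)/(q + 0) = (2*q)/q = 2)
E*P(2) = -33*2 = -66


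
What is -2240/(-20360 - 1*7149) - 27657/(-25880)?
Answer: 818787613/711932920 ≈ 1.1501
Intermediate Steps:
-2240/(-20360 - 1*7149) - 27657/(-25880) = -2240/(-20360 - 7149) - 27657*(-1/25880) = -2240/(-27509) + 27657/25880 = -2240*(-1/27509) + 27657/25880 = 2240/27509 + 27657/25880 = 818787613/711932920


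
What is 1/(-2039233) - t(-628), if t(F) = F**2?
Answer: -804240867473/2039233 ≈ -3.9438e+5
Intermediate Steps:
1/(-2039233) - t(-628) = 1/(-2039233) - 1*(-628)**2 = -1/2039233 - 1*394384 = -1/2039233 - 394384 = -804240867473/2039233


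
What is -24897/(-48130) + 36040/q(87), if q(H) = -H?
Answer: -1732439161/4187310 ≈ -413.74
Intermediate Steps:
-24897/(-48130) + 36040/q(87) = -24897/(-48130) + 36040/((-1*87)) = -24897*(-1/48130) + 36040/(-87) = 24897/48130 + 36040*(-1/87) = 24897/48130 - 36040/87 = -1732439161/4187310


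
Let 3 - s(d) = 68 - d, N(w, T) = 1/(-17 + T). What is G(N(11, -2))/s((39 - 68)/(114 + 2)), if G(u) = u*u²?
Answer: 4/1790199 ≈ 2.2344e-6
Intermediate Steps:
G(u) = u³
s(d) = -65 + d (s(d) = 3 - (68 - d) = 3 + (-68 + d) = -65 + d)
G(N(11, -2))/s((39 - 68)/(114 + 2)) = (1/(-17 - 2))³/(-65 + (39 - 68)/(114 + 2)) = (1/(-19))³/(-65 - 29/116) = (-1/19)³/(-65 - 29*1/116) = -1/(6859*(-65 - ¼)) = -1/(6859*(-261/4)) = -1/6859*(-4/261) = 4/1790199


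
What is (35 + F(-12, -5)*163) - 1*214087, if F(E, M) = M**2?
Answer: -209977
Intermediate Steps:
(35 + F(-12, -5)*163) - 1*214087 = (35 + (-5)**2*163) - 1*214087 = (35 + 25*163) - 214087 = (35 + 4075) - 214087 = 4110 - 214087 = -209977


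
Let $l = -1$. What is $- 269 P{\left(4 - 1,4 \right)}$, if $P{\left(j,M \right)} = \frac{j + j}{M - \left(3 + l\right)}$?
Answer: $-807$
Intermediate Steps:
$P{\left(j,M \right)} = \frac{2 j}{-2 + M}$ ($P{\left(j,M \right)} = \frac{j + j}{M - 2} = \frac{2 j}{M + \left(-3 + 1\right)} = \frac{2 j}{M - 2} = \frac{2 j}{-2 + M}$)
$- 269 P{\left(4 - 1,4 \right)} = - 269 \frac{2 \left(4 - 1\right)}{-2 + 4} = - 269 \frac{2 \left(4 - 1\right)}{2} = - 269 \cdot 2 \cdot 3 \cdot \frac{1}{2} = \left(-269\right) 3 = -807$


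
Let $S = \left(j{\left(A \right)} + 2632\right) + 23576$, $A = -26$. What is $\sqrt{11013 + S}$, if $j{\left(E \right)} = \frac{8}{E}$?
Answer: $\frac{\sqrt{6290297}}{13} \approx 192.93$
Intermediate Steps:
$S = \frac{340700}{13}$ ($S = \left(\frac{8}{-26} + 2632\right) + 23576 = \left(8 \left(- \frac{1}{26}\right) + 2632\right) + 23576 = \left(- \frac{4}{13} + 2632\right) + 23576 = \frac{34212}{13} + 23576 = \frac{340700}{13} \approx 26208.0$)
$\sqrt{11013 + S} = \sqrt{11013 + \frac{340700}{13}} = \sqrt{\frac{483869}{13}} = \frac{\sqrt{6290297}}{13}$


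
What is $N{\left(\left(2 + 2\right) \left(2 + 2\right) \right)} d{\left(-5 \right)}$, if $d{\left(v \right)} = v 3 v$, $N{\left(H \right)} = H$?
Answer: $1200$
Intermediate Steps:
$d{\left(v \right)} = 3 v^{2}$ ($d{\left(v \right)} = 3 v v = 3 v^{2}$)
$N{\left(\left(2 + 2\right) \left(2 + 2\right) \right)} d{\left(-5 \right)} = \left(2 + 2\right) \left(2 + 2\right) 3 \left(-5\right)^{2} = 4 \cdot 4 \cdot 3 \cdot 25 = 16 \cdot 75 = 1200$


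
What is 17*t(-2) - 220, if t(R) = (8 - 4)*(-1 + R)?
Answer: -424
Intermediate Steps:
t(R) = -4 + 4*R (t(R) = 4*(-1 + R) = -4 + 4*R)
17*t(-2) - 220 = 17*(-4 + 4*(-2)) - 220 = 17*(-4 - 8) - 220 = 17*(-12) - 220 = -204 - 220 = -424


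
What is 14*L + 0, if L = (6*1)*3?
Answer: 252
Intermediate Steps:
L = 18 (L = 6*3 = 18)
14*L + 0 = 14*18 + 0 = 252 + 0 = 252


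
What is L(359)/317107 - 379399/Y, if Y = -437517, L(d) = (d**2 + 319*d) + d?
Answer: 32422808590/19819957617 ≈ 1.6359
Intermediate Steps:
L(d) = d**2 + 320*d
L(359)/317107 - 379399/Y = (359*(320 + 359))/317107 - 379399/(-437517) = (359*679)*(1/317107) - 379399*(-1/437517) = 243761*(1/317107) + 379399/437517 = 34823/45301 + 379399/437517 = 32422808590/19819957617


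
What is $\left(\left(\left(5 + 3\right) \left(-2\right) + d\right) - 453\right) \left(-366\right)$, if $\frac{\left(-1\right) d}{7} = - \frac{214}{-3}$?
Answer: $354410$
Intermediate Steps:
$d = - \frac{1498}{3}$ ($d = - 7 \left(- \frac{214}{-3}\right) = - 7 \left(\left(-214\right) \left(- \frac{1}{3}\right)\right) = \left(-7\right) \frac{214}{3} = - \frac{1498}{3} \approx -499.33$)
$\left(\left(\left(5 + 3\right) \left(-2\right) + d\right) - 453\right) \left(-366\right) = \left(\left(\left(5 + 3\right) \left(-2\right) - \frac{1498}{3}\right) - 453\right) \left(-366\right) = \left(\left(8 \left(-2\right) - \frac{1498}{3}\right) - 453\right) \left(-366\right) = \left(\left(-16 - \frac{1498}{3}\right) - 453\right) \left(-366\right) = \left(- \frac{1546}{3} - 453\right) \left(-366\right) = \left(- \frac{2905}{3}\right) \left(-366\right) = 354410$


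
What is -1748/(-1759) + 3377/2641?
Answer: 10556611/4645519 ≈ 2.2724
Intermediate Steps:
-1748/(-1759) + 3377/2641 = -1748*(-1/1759) + 3377*(1/2641) = 1748/1759 + 3377/2641 = 10556611/4645519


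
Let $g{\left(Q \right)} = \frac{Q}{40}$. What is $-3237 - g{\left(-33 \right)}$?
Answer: $- \frac{129447}{40} \approx -3236.2$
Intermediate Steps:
$g{\left(Q \right)} = \frac{Q}{40}$ ($g{\left(Q \right)} = Q \frac{1}{40} = \frac{Q}{40}$)
$-3237 - g{\left(-33 \right)} = -3237 - \frac{1}{40} \left(-33\right) = -3237 - - \frac{33}{40} = -3237 + \frac{33}{40} = - \frac{129447}{40}$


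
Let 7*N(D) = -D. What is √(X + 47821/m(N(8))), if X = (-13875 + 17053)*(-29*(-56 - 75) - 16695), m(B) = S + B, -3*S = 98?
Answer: I*√20660489311910/710 ≈ 6401.9*I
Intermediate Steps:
S = -98/3 (S = -⅓*98 = -98/3 ≈ -32.667)
N(D) = -D/7 (N(D) = (-D)/7 = -D/7)
m(B) = -98/3 + B
X = -40983488 (X = 3178*(-29*(-131) - 16695) = 3178*(3799 - 16695) = 3178*(-12896) = -40983488)
√(X + 47821/m(N(8))) = √(-40983488 + 47821/(-98/3 - ⅐*8)) = √(-40983488 + 47821/(-98/3 - 8/7)) = √(-40983488 + 47821/(-710/21)) = √(-40983488 + 47821*(-21/710)) = √(-40983488 - 1004241/710) = √(-29099280721/710) = I*√20660489311910/710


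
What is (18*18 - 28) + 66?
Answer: 362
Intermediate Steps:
(18*18 - 28) + 66 = (324 - 28) + 66 = 296 + 66 = 362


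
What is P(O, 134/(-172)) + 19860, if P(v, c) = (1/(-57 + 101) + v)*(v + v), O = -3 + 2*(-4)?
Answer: 40203/2 ≈ 20102.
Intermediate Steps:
O = -11 (O = -3 - 8 = -11)
P(v, c) = 2*v*(1/44 + v) (P(v, c) = (1/44 + v)*(2*v) = 2*v*(1/44 + v))
P(O, 134/(-172)) + 19860 = (1/22)*(-11)*(1 + 44*(-11)) + 19860 = (1/22)*(-11)*(1 - 484) + 19860 = (1/22)*(-11)*(-483) + 19860 = 483/2 + 19860 = 40203/2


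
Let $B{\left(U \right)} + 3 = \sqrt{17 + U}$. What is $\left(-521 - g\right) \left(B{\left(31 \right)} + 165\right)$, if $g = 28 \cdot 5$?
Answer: $-107082 - 2644 \sqrt{3} \approx -1.1166 \cdot 10^{5}$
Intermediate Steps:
$B{\left(U \right)} = -3 + \sqrt{17 + U}$
$g = 140$
$\left(-521 - g\right) \left(B{\left(31 \right)} + 165\right) = \left(-521 - 140\right) \left(\left(-3 + \sqrt{17 + 31}\right) + 165\right) = \left(-521 - 140\right) \left(\left(-3 + \sqrt{48}\right) + 165\right) = - 661 \left(\left(-3 + 4 \sqrt{3}\right) + 165\right) = - 661 \left(162 + 4 \sqrt{3}\right) = -107082 - 2644 \sqrt{3}$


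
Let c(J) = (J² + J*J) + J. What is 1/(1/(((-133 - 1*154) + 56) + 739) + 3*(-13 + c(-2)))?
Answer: -508/10667 ≈ -0.047624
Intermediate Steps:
c(J) = J + 2*J² (c(J) = (J² + J²) + J = 2*J² + J = J + 2*J²)
1/(1/(((-133 - 1*154) + 56) + 739) + 3*(-13 + c(-2))) = 1/(1/(((-133 - 1*154) + 56) + 739) + 3*(-13 - 2*(1 + 2*(-2)))) = 1/(1/(((-133 - 154) + 56) + 739) + 3*(-13 - 2*(1 - 4))) = 1/(1/((-287 + 56) + 739) + 3*(-13 - 2*(-3))) = 1/(1/(-231 + 739) + 3*(-13 + 6)) = 1/(1/508 + 3*(-7)) = 1/(1/508 - 21) = 1/(-10667/508) = -508/10667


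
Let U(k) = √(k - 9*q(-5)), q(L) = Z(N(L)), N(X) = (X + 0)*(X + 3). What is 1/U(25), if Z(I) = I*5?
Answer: -I*√17/85 ≈ -0.048507*I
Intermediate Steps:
N(X) = X*(3 + X)
Z(I) = 5*I
q(L) = 5*L*(3 + L) (q(L) = 5*(L*(3 + L)) = 5*L*(3 + L))
U(k) = √(-450 + k) (U(k) = √(k - 45*(-5)*(3 - 5)) = √(k - 45*(-5)*(-2)) = √(k - 9*50) = √(k - 450) = √(-450 + k))
1/U(25) = 1/(√(-450 + 25)) = 1/(√(-425)) = 1/(5*I*√17) = -I*√17/85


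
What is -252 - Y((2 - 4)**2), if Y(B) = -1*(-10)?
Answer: -262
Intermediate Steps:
Y(B) = 10
-252 - Y((2 - 4)**2) = -252 - 1*10 = -252 - 10 = -262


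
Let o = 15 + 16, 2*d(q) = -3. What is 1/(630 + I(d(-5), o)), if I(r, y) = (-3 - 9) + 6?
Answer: 1/624 ≈ 0.0016026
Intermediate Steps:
d(q) = -3/2 (d(q) = (½)*(-3) = -3/2)
o = 31
I(r, y) = -6 (I(r, y) = -12 + 6 = -6)
1/(630 + I(d(-5), o)) = 1/(630 - 6) = 1/624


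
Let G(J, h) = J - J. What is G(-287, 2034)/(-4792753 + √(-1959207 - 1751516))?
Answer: 0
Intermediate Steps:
G(J, h) = 0
G(-287, 2034)/(-4792753 + √(-1959207 - 1751516)) = 0/(-4792753 + √(-1959207 - 1751516)) = 0/(-4792753 + √(-3710723)) = 0/(-4792753 + I*√3710723) = 0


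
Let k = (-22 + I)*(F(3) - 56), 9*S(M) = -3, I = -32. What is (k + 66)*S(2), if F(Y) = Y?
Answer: -976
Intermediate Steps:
S(M) = -⅓ (S(M) = (⅑)*(-3) = -⅓)
k = 2862 (k = (-22 - 32)*(3 - 56) = -54*(-53) = 2862)
(k + 66)*S(2) = (2862 + 66)*(-⅓) = 2928*(-⅓) = -976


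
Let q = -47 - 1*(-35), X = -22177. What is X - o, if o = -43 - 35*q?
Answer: -22554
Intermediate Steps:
q = -12 (q = -47 + 35 = -12)
o = 377 (o = -43 - 35*(-12) = -43 + 420 = 377)
X - o = -22177 - 1*377 = -22177 - 377 = -22554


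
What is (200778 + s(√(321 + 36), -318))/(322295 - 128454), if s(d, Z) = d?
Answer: 200778/193841 + √357/193841 ≈ 1.0359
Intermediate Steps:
(200778 + s(√(321 + 36), -318))/(322295 - 128454) = (200778 + √(321 + 36))/(322295 - 128454) = (200778 + √357)/193841 = (200778 + √357)*(1/193841) = 200778/193841 + √357/193841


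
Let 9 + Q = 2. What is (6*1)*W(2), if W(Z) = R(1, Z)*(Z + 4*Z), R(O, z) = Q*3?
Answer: -1260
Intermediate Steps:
Q = -7 (Q = -9 + 2 = -7)
R(O, z) = -21 (R(O, z) = -7*3 = -21)
W(Z) = -105*Z (W(Z) = -21*(Z + 4*Z) = -105*Z)
(6*1)*W(2) = (6*1)*(-105*2) = 6*(-210) = -1260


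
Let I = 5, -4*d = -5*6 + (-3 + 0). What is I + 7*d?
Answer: 251/4 ≈ 62.750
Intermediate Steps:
d = 33/4 (d = -(-5*6 + (-3 + 0))/4 = -(-30 - 3)/4 = -¼*(-33) = 33/4 ≈ 8.2500)
I + 7*d = 5 + 7*(33/4) = 5 + 231/4 = 251/4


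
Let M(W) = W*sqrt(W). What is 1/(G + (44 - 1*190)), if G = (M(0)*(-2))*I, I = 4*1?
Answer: -1/146 ≈ -0.0068493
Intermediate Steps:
I = 4
M(W) = W**(3/2)
G = 0 (G = (0**(3/2)*(-2))*4 = (0*(-2))*4 = 0*4 = 0)
1/(G + (44 - 1*190)) = 1/(0 + (44 - 1*190)) = 1/(0 + (44 - 190)) = 1/(0 - 146) = 1/(-146) = -1/146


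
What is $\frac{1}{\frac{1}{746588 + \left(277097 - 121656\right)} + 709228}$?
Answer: $\frac{902029}{639744223613} \approx 1.41 \cdot 10^{-6}$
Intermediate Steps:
$\frac{1}{\frac{1}{746588 + \left(277097 - 121656\right)} + 709228} = \frac{1}{\frac{1}{746588 + 155441} + 709228} = \frac{1}{\frac{1}{902029} + 709228} = \frac{1}{\frac{639744223613}{902029}} = \frac{902029}{639744223613}$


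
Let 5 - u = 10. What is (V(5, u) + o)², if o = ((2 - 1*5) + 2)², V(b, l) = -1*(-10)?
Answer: 121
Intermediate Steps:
u = -5 (u = 5 - 1*10 = 5 - 10 = -5)
V(b, l) = 10
o = 1 (o = ((2 - 5) + 2)² = (-3 + 2)² = (-1)² = 1)
(V(5, u) + o)² = (10 + 1)² = 11² = 121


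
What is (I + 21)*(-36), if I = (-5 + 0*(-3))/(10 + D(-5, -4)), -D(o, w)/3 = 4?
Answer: -846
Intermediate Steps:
D(o, w) = -12 (D(o, w) = -3*4 = -12)
I = 5/2 (I = (-5 + 0*(-3))/(10 - 12) = (-5 + 0)/(-2) = -5*(-1/2) = 5/2 ≈ 2.5000)
(I + 21)*(-36) = (5/2 + 21)*(-36) = (47/2)*(-36) = -846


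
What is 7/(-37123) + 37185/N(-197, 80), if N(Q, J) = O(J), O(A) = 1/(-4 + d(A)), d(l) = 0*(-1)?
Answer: -5521675027/37123 ≈ -1.4874e+5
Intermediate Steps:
d(l) = 0
O(A) = -¼ (O(A) = 1/(-4 + 0) = 1/(-4) = -¼)
N(Q, J) = -¼
7/(-37123) + 37185/N(-197, 80) = 7/(-37123) + 37185/(-¼) = 7*(-1/37123) + 37185*(-4) = -7/37123 - 148740 = -5521675027/37123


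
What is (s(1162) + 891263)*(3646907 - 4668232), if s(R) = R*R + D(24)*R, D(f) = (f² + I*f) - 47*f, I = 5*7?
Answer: -2631099675975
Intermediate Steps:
I = 35
D(f) = f² - 12*f (D(f) = (f² + 35*f) - 47*f = f² - 12*f)
s(R) = R² + 288*R (s(R) = R*R + (24*(-12 + 24))*R = R² + (24*12)*R = R² + 288*R)
(s(1162) + 891263)*(3646907 - 4668232) = (1162*(288 + 1162) + 891263)*(3646907 - 4668232) = (1162*1450 + 891263)*(-1021325) = (1684900 + 891263)*(-1021325) = 2576163*(-1021325) = -2631099675975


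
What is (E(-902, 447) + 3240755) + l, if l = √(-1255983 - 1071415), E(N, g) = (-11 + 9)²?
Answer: 3240759 + I*√2327398 ≈ 3.2408e+6 + 1525.6*I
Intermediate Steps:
E(N, g) = 4 (E(N, g) = (-2)² = 4)
l = I*√2327398 (l = √(-2327398) = I*√2327398 ≈ 1525.6*I)
(E(-902, 447) + 3240755) + l = (4 + 3240755) + I*√2327398 = 3240759 + I*√2327398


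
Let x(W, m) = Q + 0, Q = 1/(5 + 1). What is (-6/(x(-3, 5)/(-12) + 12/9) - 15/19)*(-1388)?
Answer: 703716/95 ≈ 7407.5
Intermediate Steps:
Q = ⅙ (Q = 1/6 = ⅙ ≈ 0.16667)
x(W, m) = ⅙ (x(W, m) = ⅙ + 0 = ⅙)
(-6/(x(-3, 5)/(-12) + 12/9) - 15/19)*(-1388) = (-6/((⅙)/(-12) + 12/9) - 15/19)*(-1388) = (-6/((⅙)*(-1/12) + 12*(⅑)) - 15*1/19)*(-1388) = (-6/(-1/72 + 4/3) - 15/19)*(-1388) = (-6/95/72 - 15/19)*(-1388) = (-6*72/95 - 15/19)*(-1388) = (-432/95 - 15/19)*(-1388) = -507/95*(-1388) = 703716/95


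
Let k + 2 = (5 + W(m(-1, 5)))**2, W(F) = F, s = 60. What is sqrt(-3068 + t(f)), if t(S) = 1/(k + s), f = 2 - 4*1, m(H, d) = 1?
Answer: I*sqrt(27108754)/94 ≈ 55.389*I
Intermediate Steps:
f = -2 (f = 2 - 4 = -2)
k = 34 (k = -2 + (5 + 1)**2 = -2 + 6**2 = -2 + 36 = 34)
t(S) = 1/94 (t(S) = 1/(34 + 60) = 1/94)
sqrt(-3068 + t(f)) = sqrt(-3068 + 1/94) = sqrt(-288391/94) = I*sqrt(27108754)/94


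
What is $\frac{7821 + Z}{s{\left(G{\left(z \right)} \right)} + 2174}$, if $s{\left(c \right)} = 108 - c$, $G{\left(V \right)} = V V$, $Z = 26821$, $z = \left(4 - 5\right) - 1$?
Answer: $\frac{17321}{1139} \approx 15.207$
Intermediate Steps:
$z = -2$ ($z = -1 - 1 = -2$)
$G{\left(V \right)} = V^{2}$
$\frac{7821 + Z}{s{\left(G{\left(z \right)} \right)} + 2174} = \frac{7821 + 26821}{\left(108 - \left(-2\right)^{2}\right) + 2174} = \frac{34642}{\left(108 - 4\right) + 2174} = \frac{34642}{104 + 2174} = \frac{34642}{2278} = 34642 \cdot \frac{1}{2278} = \frac{17321}{1139}$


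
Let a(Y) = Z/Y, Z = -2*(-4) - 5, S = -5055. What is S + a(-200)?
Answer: -1011003/200 ≈ -5055.0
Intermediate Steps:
Z = 3 (Z = 8 - 5 = 3)
a(Y) = 3/Y
S + a(-200) = -5055 + 3/(-200) = -5055 + 3*(-1/200) = -5055 - 3/200 = -1011003/200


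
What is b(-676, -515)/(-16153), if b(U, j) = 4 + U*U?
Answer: -456980/16153 ≈ -28.291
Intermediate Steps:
b(U, j) = 4 + U²
b(-676, -515)/(-16153) = (4 + (-676)²)/(-16153) = (4 + 456976)*(-1/16153) = 456980*(-1/16153) = -456980/16153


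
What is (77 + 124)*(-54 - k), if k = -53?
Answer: -201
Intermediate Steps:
(77 + 124)*(-54 - k) = (77 + 124)*(-54 - 1*(-53)) = 201*(-54 + 53) = 201*(-1) = -201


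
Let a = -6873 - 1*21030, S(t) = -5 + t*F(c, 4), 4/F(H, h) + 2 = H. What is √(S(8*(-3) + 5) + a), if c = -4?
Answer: I*√251058/3 ≈ 167.02*I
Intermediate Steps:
F(H, h) = 4/(-2 + H)
S(t) = -5 - 2*t/3 (S(t) = -5 + t*(4/(-2 - 4)) = -5 + t*(4/(-6)) = -5 + t*(4*(-⅙)) = -5 + t*(-⅔) = -5 - 2*t/3)
a = -27903 (a = -6873 - 21030 = -27903)
√(S(8*(-3) + 5) + a) = √((-5 - 2*(8*(-3) + 5)/3) - 27903) = √((-5 - 2*(-24 + 5)/3) - 27903) = √((-5 - ⅔*(-19)) - 27903) = √((-5 + 38/3) - 27903) = √(23/3 - 27903) = √(-83686/3) = I*√251058/3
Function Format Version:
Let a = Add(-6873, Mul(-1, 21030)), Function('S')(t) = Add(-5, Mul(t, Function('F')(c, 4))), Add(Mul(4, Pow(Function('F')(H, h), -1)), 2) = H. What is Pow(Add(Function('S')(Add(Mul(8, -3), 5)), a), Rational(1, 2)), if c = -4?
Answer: Mul(Rational(1, 3), I, Pow(251058, Rational(1, 2))) ≈ Mul(167.02, I)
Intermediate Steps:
Function('F')(H, h) = Mul(4, Pow(Add(-2, H), -1))
Function('S')(t) = Add(-5, Mul(Rational(-2, 3), t)) (Function('S')(t) = Add(-5, Mul(t, Mul(4, Pow(Add(-2, -4), -1)))) = Add(-5, Mul(t, Mul(4, Pow(-6, -1)))) = Add(-5, Mul(t, Mul(4, Rational(-1, 6)))) = Add(-5, Mul(t, Rational(-2, 3))) = Add(-5, Mul(Rational(-2, 3), t)))
a = -27903 (a = Add(-6873, -21030) = -27903)
Pow(Add(Function('S')(Add(Mul(8, -3), 5)), a), Rational(1, 2)) = Pow(Add(Add(-5, Mul(Rational(-2, 3), Add(Mul(8, -3), 5))), -27903), Rational(1, 2)) = Pow(Add(Add(-5, Mul(Rational(-2, 3), Add(-24, 5))), -27903), Rational(1, 2)) = Pow(Add(Add(-5, Mul(Rational(-2, 3), -19)), -27903), Rational(1, 2)) = Pow(Add(Add(-5, Rational(38, 3)), -27903), Rational(1, 2)) = Pow(Add(Rational(23, 3), -27903), Rational(1, 2)) = Pow(Rational(-83686, 3), Rational(1, 2)) = Mul(Rational(1, 3), I, Pow(251058, Rational(1, 2)))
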